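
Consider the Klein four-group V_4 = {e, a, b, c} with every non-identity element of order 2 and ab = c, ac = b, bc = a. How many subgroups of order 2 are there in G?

3

|G| = 4 and 2 | 4, so subgroups of order 2 are possible by Lagrange.
The subgroups of order 2 are: {e, a}; {e, b}; {e, c}.
So G has 3 subgroups of order 2.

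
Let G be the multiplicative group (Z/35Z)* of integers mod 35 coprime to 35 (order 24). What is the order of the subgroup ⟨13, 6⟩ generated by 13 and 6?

|⟨13⟩| = 4 and |⟨6⟩| = 2, so |H| is a multiple of lcm(4, 2) = 4 and divides |G| = 24.
Closing under the operation: H = {1, 6, 8, 13, 22, 27, 29, 34}, so |H| = 8.

8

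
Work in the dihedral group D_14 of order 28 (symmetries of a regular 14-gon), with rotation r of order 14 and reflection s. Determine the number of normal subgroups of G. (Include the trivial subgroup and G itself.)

7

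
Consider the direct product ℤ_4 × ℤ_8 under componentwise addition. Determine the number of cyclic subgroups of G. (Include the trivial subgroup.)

14

Each element a generates a cyclic subgroup ⟨a⟩; distinct elements may generate the same one (a cyclic group of order d has φ(d) generators).
Cyclic subgroups by order — order 1: 1; order 2: 3; order 4: 6; order 8: 4.
Total: 14.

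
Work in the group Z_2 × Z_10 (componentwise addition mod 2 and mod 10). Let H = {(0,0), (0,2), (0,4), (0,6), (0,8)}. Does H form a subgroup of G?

Yes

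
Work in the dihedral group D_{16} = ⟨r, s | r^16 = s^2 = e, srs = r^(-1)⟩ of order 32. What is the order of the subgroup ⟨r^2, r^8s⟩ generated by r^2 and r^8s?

|⟨r^2⟩| = 8 and |⟨r^8s⟩| = 2, so |H| is a multiple of lcm(8, 2) = 8 and divides |G| = 32.
Closing under the operation: H = {e, r^2, r^4, r^6, r^8, r^10, r^12, r^14, s, r^2s, r^4s, r^6s, r^8s, r^10s, r^12s, r^14s}, so |H| = 16.

16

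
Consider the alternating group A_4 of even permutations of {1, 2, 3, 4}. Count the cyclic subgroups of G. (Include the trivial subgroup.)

Each element a generates a cyclic subgroup ⟨a⟩; distinct elements may generate the same one (a cyclic group of order d has φ(d) generators).
Cyclic subgroups by order — order 1: 1; order 2: 3; order 3: 4.
Total: 8.

8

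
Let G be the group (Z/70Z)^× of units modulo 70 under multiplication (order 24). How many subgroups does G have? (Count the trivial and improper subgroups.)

|G| = 24, so by Lagrange every subgroup order divides 24. Divisors: 1, 2, 3, 4, 6, 8, 12, 24.
Subgroups by order — order 1: 1; order 2: 3; order 3: 1; order 4: 3; order 6: 3; order 8: 1; order 12: 3; order 24: 1.
Total: 1 + 3 + 1 + 3 + 3 + 1 + 3 + 1 = 16.

16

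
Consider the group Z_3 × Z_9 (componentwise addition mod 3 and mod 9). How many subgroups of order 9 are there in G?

|G| = 27 and 9 | 27, so subgroups of order 9 are possible by Lagrange.
The subgroups of order 9 are: {(0,0), (0,1), (0,2), (0,3), (0,4), (0,5), (0,6), (0,7), (0,8)}; {(0,0), (0,3), (0,6), (1,0), (1,3), (1,6), (2,0), (2,3), (2,6)}; {(0,0), (0,3), (0,6), (1,1), (1,4), (1,7), (2,2), (2,5), (2,8)}; {(0,0), (0,3), (0,6), (1,2), (1,5), (1,8), (2,1), (2,4), (2,7)}.
So G has 4 subgroups of order 9.

4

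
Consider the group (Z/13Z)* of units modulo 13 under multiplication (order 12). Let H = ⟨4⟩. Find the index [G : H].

|⟨4⟩| = 6 and |G| = 12.
By Lagrange, [G : H] = |G|/|H| = 12/6 = 2.

2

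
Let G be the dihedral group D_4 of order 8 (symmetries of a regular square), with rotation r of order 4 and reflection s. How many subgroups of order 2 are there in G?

|G| = 8 and 2 | 8, so subgroups of order 2 are possible by Lagrange.
The subgroups of order 2 are: {e, r^2}; {e, r^2s}; {e, r^3s}; {e, rs}; … (5 in all).
So G has 5 subgroups of order 2.

5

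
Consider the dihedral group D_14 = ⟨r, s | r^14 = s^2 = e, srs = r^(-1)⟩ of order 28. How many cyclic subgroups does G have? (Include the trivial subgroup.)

18

Each element a generates a cyclic subgroup ⟨a⟩; distinct elements may generate the same one (a cyclic group of order d has φ(d) generators).
Cyclic subgroups by order — order 1: 1; order 2: 15; order 7: 1; order 14: 1.
Total: 18.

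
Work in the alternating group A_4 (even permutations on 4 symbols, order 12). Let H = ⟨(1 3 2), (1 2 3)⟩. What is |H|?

3

|⟨(1 3 2)⟩| = 3 and |⟨(1 2 3)⟩| = 3, so |H| is a multiple of lcm(3, 3) = 3 and divides |G| = 12.
Closing under the operation: H = {e, (1 2 3), (1 3 2)}, so |H| = 3.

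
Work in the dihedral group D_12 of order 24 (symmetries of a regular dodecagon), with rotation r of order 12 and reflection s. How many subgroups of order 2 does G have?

13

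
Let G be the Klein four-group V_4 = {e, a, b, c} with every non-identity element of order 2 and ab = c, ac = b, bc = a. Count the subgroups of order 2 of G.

3

|G| = 4 and 2 | 4, so subgroups of order 2 are possible by Lagrange.
The subgroups of order 2 are: {e, a}; {e, b}; {e, c}.
So G has 3 subgroups of order 2.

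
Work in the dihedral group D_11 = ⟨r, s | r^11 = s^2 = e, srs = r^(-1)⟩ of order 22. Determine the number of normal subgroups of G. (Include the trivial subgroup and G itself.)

3

G has 14 subgroups. Checking conjugation-invariance by order — order 1: 1/1 normal; order 2: 0/11 normal; order 11: 1/1 normal; order 22: 1/1 normal.
Total normal subgroups: 3.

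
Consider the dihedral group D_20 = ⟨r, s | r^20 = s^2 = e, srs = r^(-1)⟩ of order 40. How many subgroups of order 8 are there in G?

|G| = 40 and 8 | 40, so subgroups of order 8 are possible by Lagrange.
The subgroups of order 8 are: {e, r^5, r^10, r^15, s, r^5s, r^10s, r^15s}; {e, r^5, r^10, r^15, rs, r^6s, r^11s, r^16s}; {e, r^5, r^10, r^15, r^2s, r^7s, r^12s, r^17s}; {e, r^5, r^10, r^15, r^3s, r^8s, r^13s, r^18s}; … (5 in all).
So G has 5 subgroups of order 8.

5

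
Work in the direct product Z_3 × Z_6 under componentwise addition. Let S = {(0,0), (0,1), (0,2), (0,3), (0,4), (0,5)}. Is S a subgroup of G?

|S| = 6 divides |G| = 18, consistent with Lagrange.
S contains the identity, every element's inverse is in S, and S is closed under +: it is a subgroup.
In fact S = ⟨(0,1)⟩.

Yes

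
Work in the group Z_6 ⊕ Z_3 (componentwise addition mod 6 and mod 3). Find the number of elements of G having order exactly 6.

8

An element (a,b) has order lcm(ord(a), ord(b)); count pairs with lcm equal to 6.
Enumerating gives 8 such elements.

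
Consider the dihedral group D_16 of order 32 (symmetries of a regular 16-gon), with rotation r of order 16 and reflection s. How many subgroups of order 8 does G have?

|G| = 32 and 8 | 32, so subgroups of order 8 are possible by Lagrange.
The subgroups of order 8 are: {e, r^2, r^4, r^6, r^8, r^10, r^12, r^14}; {e, r^4, r^8, r^12, r^2s, r^6s, r^10s, r^14s}; {e, r^4, r^8, r^12, r^3s, r^7s, r^11s, r^15s}; {e, r^4, r^8, r^12, s, r^4s, r^8s, r^12s}; … (5 in all).
So G has 5 subgroups of order 8.

5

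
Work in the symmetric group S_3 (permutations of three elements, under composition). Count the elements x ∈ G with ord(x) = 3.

2

The elements of order 3 are: (1 2 3), (1 3 2).
That's 2.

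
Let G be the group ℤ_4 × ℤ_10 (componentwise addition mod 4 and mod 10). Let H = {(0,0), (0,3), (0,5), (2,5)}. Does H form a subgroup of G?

(0,3) ∈ H but its inverse (0,7) ∉ H, so H is not a subgroup.

No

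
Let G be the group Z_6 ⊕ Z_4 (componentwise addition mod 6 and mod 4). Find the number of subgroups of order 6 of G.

3

|G| = 24 and 6 | 24, so subgroups of order 6 are possible by Lagrange.
The subgroups of order 6 are: {(0,0), (0,2), (2,0), (2,2), (4,0), (4,2)}; {(0,0), (1,0), (2,0), (3,0), (4,0), (5,0)}; {(0,0), (1,2), (2,0), (3,2), (4,0), (5,2)}.
So G has 3 subgroups of order 6.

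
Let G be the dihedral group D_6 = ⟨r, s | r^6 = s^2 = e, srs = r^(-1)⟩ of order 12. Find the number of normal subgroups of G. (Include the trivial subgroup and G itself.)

G has 16 subgroups. Checking conjugation-invariance by order — order 1: 1/1 normal; order 2: 1/7 normal; order 3: 1/1 normal; order 4: 0/3 normal; order 6: 3/3 normal; order 12: 1/1 normal.
Total normal subgroups: 7.

7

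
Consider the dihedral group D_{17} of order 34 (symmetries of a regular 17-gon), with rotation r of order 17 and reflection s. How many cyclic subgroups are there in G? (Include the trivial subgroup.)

Group the elements of G by the cyclic subgroup they generate; each cyclic subgroup of order d accounts for φ(d) elements.
Cyclic subgroups by order — order 1: 1; order 2: 17; order 17: 1.
Total: 19.

19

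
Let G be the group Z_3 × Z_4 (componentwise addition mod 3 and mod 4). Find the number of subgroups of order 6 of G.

1

|G| = 12 and 6 | 12, so subgroups of order 6 are possible by Lagrange.
The subgroups of order 6 are: {(0,0), (0,2), (1,0), (1,2), (2,0), (2,2)}.
So G has 1 subgroup of order 6.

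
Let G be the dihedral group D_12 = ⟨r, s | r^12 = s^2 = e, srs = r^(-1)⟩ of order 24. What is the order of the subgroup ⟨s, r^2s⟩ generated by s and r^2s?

12

|⟨s⟩| = 2 and |⟨r^2s⟩| = 2, so |H| is a multiple of lcm(2, 2) = 2 and divides |G| = 24.
Closing under the operation: H = {e, r^2, r^4, r^6, r^8, r^10, s, r^2s, r^4s, r^6s, r^8s, r^10s}, so |H| = 12.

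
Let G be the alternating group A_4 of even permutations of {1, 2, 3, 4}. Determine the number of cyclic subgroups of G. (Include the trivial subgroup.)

8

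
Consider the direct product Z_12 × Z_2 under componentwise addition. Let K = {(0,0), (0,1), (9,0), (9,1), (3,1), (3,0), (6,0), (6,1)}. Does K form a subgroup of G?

Yes

|K| = 8 divides |G| = 24, consistent with Lagrange.
K contains the identity, every element's inverse is in K, and K is closed under +: it is a subgroup.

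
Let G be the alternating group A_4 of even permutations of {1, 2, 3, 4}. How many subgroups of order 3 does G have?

4

|G| = 12 and 3 | 12, so subgroups of order 3 are possible by Lagrange.
The subgroups of order 3 are: {e, (1 2 3), (1 3 2)}; {e, (1 2 4), (1 4 2)}; {e, (1 3 4), (1 4 3)}; {e, (2 3 4), (2 4 3)}.
So G has 4 subgroups of order 3.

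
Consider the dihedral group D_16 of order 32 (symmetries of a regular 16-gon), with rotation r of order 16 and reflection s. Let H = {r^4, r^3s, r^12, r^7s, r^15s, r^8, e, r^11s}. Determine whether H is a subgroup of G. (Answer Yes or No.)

|H| = 8 divides |G| = 32, consistent with Lagrange.
H contains the identity, every element's inverse is in H, and H is closed under ·: it is a subgroup.

Yes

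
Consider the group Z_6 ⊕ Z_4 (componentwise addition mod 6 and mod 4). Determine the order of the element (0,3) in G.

The order of (0,3) in Z_6 × Z_4 is lcm(ord(0) in Z_6, ord(3) in Z_4).
ord(0) = 1 and ord(3) = 4, so |⟨(0,3)⟩| = lcm(1, 4) = 4.

4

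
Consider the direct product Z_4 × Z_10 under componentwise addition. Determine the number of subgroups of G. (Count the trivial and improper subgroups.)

|G| = 40, so by Lagrange every subgroup order divides 40. Divisors: 1, 2, 4, 5, 8, 10, 20, 40.
Subgroups by order — order 1: 1; order 2: 3; order 4: 3; order 5: 1; order 8: 1; order 10: 3; order 20: 3; order 40: 1.
Total: 1 + 3 + 3 + 1 + 1 + 3 + 3 + 1 = 16.

16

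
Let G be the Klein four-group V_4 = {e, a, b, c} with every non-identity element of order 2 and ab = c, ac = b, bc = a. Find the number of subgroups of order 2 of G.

|G| = 4 and 2 | 4, so subgroups of order 2 are possible by Lagrange.
The subgroups of order 2 are: {e, a}; {e, b}; {e, c}.
So G has 3 subgroups of order 2.

3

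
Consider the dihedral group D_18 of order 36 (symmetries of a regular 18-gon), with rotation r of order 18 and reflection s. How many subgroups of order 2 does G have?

19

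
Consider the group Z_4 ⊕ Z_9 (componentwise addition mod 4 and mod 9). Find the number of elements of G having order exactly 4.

An element (a,b) has order lcm(ord(a), ord(b)); count pairs with lcm equal to 4.
Enumerating gives 2 such elements.

2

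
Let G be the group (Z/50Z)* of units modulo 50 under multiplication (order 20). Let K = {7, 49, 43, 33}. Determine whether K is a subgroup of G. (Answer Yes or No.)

No

The identity 1 ∉ K, so K is not a subgroup.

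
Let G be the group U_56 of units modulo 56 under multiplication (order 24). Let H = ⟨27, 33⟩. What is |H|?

12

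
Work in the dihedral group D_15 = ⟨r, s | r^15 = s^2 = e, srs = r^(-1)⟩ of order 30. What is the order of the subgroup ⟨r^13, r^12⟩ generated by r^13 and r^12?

15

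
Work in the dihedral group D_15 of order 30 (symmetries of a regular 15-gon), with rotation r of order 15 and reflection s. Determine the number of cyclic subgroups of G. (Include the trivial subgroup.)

A cyclic subgroup of order d is generated by each of its φ(d) elements of order d, so the cyclic subgroups of order d number (#elements of order d)/φ(d).
Cyclic subgroups by order — order 1: 1; order 2: 15; order 3: 1; order 5: 1; order 15: 1.
Total: 19.

19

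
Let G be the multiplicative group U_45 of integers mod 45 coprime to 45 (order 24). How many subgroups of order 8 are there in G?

|G| = 24 and 8 | 24, so subgroups of order 8 are possible by Lagrange.
The subgroups of order 8 are: {1, 8, 17, 19, 26, 28, 37, 44}.
So G has 1 subgroup of order 8.

1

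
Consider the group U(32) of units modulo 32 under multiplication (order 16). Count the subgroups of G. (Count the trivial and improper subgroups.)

|G| = 16, so by Lagrange every subgroup order divides 16. Divisors: 1, 2, 4, 8, 16.
Subgroups by order — order 1: 1; order 2: 3; order 4: 3; order 8: 3; order 16: 1.
Total: 1 + 3 + 3 + 3 + 1 = 11.

11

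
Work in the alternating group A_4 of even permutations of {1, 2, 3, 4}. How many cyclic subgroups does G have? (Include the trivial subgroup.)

8

Group the elements of G by the cyclic subgroup they generate; each cyclic subgroup of order d accounts for φ(d) elements.
Cyclic subgroups by order — order 1: 1; order 2: 3; order 3: 4.
Total: 8.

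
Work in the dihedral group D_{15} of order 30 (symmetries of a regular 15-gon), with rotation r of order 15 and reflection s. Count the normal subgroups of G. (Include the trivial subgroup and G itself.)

G has 28 subgroups. Checking conjugation-invariance by order — order 1: 1/1 normal; order 2: 0/15 normal; order 3: 1/1 normal; order 5: 1/1 normal; order 6: 0/5 normal; order 10: 0/3 normal; order 15: 1/1 normal; order 30: 1/1 normal.
Total normal subgroups: 5.

5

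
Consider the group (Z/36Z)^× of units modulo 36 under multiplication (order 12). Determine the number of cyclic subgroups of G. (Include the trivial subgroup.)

8

A cyclic subgroup of order d is generated by each of its φ(d) elements of order d, so the cyclic subgroups of order d number (#elements of order d)/φ(d).
Cyclic subgroups by order — order 1: 1; order 2: 3; order 3: 1; order 6: 3.
Total: 8.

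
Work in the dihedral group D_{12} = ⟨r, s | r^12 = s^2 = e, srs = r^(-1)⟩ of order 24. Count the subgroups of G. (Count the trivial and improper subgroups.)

|G| = 24, so by Lagrange every subgroup order divides 24. Divisors: 1, 2, 3, 4, 6, 8, 12, 24.
Subgroups by order — order 1: 1; order 2: 13; order 3: 1; order 4: 7; order 6: 5; order 8: 3; order 12: 3; order 24: 1.
Total: 1 + 13 + 1 + 7 + 5 + 3 + 3 + 1 = 34.

34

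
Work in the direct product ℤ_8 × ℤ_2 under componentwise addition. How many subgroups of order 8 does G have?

3

|G| = 16 and 8 | 16, so subgroups of order 8 are possible by Lagrange.
The subgroups of order 8 are: {(0,0), (0,1), (2,0), (2,1), (4,0), (4,1), (6,0), (6,1)}; {(0,0), (1,0), (2,0), (3,0), (4,0), (5,0), (6,0), (7,0)}; {(0,0), (1,1), (2,0), (3,1), (4,0), (5,1), (6,0), (7,1)}.
So G has 3 subgroups of order 8.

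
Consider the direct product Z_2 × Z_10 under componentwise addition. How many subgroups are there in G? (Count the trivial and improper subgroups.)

|G| = 20, so by Lagrange every subgroup order divides 20. Divisors: 1, 2, 4, 5, 10, 20.
Subgroups by order — order 1: 1; order 2: 3; order 4: 1; order 5: 1; order 10: 3; order 20: 1.
Total: 1 + 3 + 1 + 1 + 3 + 1 = 10.

10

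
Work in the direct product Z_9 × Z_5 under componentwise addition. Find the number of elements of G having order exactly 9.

6

An element (a,b) has order lcm(ord(a), ord(b)); count pairs with lcm equal to 9.
Enumerating gives 6 such elements.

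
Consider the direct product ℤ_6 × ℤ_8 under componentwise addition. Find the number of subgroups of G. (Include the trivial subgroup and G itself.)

22

|G| = 48, so by Lagrange every subgroup order divides 48. Divisors: 1, 2, 3, 4, 6, 8, 12, 16, 24, 48.
Subgroups by order — order 1: 1; order 2: 3; order 3: 1; order 4: 3; order 6: 3; order 8: 3; order 12: 3; order 16: 1; order 24: 3; order 48: 1.
Total: 1 + 3 + 1 + 3 + 3 + 3 + 3 + 1 + 3 + 1 = 22.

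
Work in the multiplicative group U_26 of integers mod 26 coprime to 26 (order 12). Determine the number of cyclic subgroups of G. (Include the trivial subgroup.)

6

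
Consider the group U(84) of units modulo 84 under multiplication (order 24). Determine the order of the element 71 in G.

Compute successive powers of 71 mod 84: 71, 1; 71^2 ≡ 1 (mod 84).
So |⟨71⟩| = 2.

2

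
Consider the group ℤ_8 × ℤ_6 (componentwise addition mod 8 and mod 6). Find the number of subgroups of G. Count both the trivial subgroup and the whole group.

22

|G| = 48, so by Lagrange every subgroup order divides 48. Divisors: 1, 2, 3, 4, 6, 8, 12, 16, 24, 48.
Subgroups by order — order 1: 1; order 2: 3; order 3: 1; order 4: 3; order 6: 3; order 8: 3; order 12: 3; order 16: 1; order 24: 3; order 48: 1.
Total: 1 + 3 + 1 + 3 + 3 + 3 + 3 + 1 + 3 + 1 = 22.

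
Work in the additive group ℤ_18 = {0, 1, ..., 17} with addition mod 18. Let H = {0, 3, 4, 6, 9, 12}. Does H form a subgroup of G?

3 ∈ H but its inverse 15 ∉ H, so H is not a subgroup.

No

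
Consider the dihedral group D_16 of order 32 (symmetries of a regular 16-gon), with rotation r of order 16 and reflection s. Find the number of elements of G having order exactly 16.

8

The elements of order 16 are: r, r^3, r^5, r^7, r^9, r^11, r^13, r^15.
That's 8.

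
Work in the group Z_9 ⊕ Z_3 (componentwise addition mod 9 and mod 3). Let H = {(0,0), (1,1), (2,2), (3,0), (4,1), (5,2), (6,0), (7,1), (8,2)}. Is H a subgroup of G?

|H| = 9 divides |G| = 27, consistent with Lagrange.
H contains the identity, every element's inverse is in H, and H is closed under +: it is a subgroup.
In fact H = ⟨(7,1)⟩.

Yes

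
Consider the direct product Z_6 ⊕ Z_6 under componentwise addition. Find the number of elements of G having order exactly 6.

24

An element (a,b) has order lcm(ord(a), ord(b)); count pairs with lcm equal to 6.
Enumerating gives 24 such elements.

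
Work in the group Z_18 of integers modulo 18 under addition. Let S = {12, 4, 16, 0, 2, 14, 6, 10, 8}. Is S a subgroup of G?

|S| = 9 divides |G| = 18, consistent with Lagrange.
S contains the identity, every element's inverse is in S, and S is closed under +: it is a subgroup.
In fact S = ⟨2⟩.

Yes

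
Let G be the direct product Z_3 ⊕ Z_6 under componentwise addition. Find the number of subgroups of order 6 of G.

4

|G| = 18 and 6 | 18, so subgroups of order 6 are possible by Lagrange.
The subgroups of order 6 are: {(0,0), (0,1), (0,2), (0,3), (0,4), (0,5)}; {(0,0), (0,3), (1,0), (1,3), (2,0), (2,3)}; {(0,0), (0,3), (1,1), (1,4), (2,2), (2,5)}; {(0,0), (0,3), (1,2), (1,5), (2,1), (2,4)}.
So G has 4 subgroups of order 6.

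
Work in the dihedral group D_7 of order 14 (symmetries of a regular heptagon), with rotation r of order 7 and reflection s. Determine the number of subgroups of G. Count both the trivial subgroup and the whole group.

10

|G| = 14, so by Lagrange every subgroup order divides 14. Divisors: 1, 2, 7, 14.
Subgroups by order — order 1: 1; order 2: 7; order 7: 1; order 14: 1.
Total: 1 + 7 + 1 + 1 = 10.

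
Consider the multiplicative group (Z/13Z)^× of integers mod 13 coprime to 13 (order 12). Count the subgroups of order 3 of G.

1

|G| = 12 and 3 | 12, so subgroups of order 3 are possible by Lagrange.
The subgroups of order 3 are: {1, 3, 9}.
So G has 1 subgroup of order 3.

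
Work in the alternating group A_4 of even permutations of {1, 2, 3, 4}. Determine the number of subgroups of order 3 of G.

4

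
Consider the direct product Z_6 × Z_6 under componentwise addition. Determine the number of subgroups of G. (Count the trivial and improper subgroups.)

|G| = 36, so by Lagrange every subgroup order divides 36. Divisors: 1, 2, 3, 4, 6, 9, 12, 18, 36.
Subgroups by order — order 1: 1; order 2: 3; order 3: 4; order 4: 1; order 6: 12; order 9: 1; order 12: 4; order 18: 3; order 36: 1.
Total: 1 + 3 + 4 + 1 + 12 + 1 + 4 + 3 + 1 = 30.

30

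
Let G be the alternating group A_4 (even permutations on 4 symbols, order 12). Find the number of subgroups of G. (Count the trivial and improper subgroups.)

10

|G| = 12, so by Lagrange every subgroup order divides 12. Divisors: 1, 2, 3, 4, 6, 12.
Subgroups by order — order 1: 1; order 2: 3; order 3: 4; order 4: 1; order 6: 0; order 12: 1.
Total: 1 + 3 + 4 + 1 + 0 + 1 = 10.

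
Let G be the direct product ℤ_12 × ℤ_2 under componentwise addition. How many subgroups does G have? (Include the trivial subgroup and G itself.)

16

|G| = 24, so by Lagrange every subgroup order divides 24. Divisors: 1, 2, 3, 4, 6, 8, 12, 24.
Subgroups by order — order 1: 1; order 2: 3; order 3: 1; order 4: 3; order 6: 3; order 8: 1; order 12: 3; order 24: 1.
Total: 1 + 3 + 1 + 3 + 3 + 1 + 3 + 1 = 16.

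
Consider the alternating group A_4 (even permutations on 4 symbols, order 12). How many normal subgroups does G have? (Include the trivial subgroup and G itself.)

3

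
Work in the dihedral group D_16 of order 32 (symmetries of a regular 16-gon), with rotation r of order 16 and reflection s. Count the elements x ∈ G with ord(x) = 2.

Enumerating element orders in G gives 17 elements of order 2.

17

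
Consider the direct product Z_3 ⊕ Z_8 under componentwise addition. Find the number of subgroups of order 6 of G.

|G| = 24 and 6 | 24, so subgroups of order 6 are possible by Lagrange.
The subgroups of order 6 are: {(0,0), (0,4), (1,0), (1,4), (2,0), (2,4)}.
So G has 1 subgroup of order 6.

1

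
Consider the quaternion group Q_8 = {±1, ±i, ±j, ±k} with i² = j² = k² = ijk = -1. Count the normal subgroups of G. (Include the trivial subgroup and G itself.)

6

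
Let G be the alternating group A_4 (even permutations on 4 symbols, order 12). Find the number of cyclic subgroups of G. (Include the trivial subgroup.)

Group the elements of G by the cyclic subgroup they generate; each cyclic subgroup of order d accounts for φ(d) elements.
Cyclic subgroups by order — order 1: 1; order 2: 3; order 3: 4.
Total: 8.

8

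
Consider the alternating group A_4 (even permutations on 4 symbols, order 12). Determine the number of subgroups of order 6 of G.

0

|G| = 12 and 6 | 12, so subgroups of order 6 are possible by Lagrange.
Checking all subgroups of G, none has order 6.
So G has 0 subgroups of order 6.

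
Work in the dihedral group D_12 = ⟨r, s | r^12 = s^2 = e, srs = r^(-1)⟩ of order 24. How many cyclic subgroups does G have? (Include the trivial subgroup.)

18

A cyclic subgroup of order d is generated by each of its φ(d) elements of order d, so the cyclic subgroups of order d number (#elements of order d)/φ(d).
Cyclic subgroups by order — order 1: 1; order 2: 13; order 3: 1; order 4: 1; order 6: 1; order 12: 1.
Total: 18.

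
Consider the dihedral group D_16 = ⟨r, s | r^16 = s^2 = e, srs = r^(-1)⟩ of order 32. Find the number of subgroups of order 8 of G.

|G| = 32 and 8 | 32, so subgroups of order 8 are possible by Lagrange.
The subgroups of order 8 are: {e, r^2, r^4, r^6, r^8, r^10, r^12, r^14}; {e, r^4, r^8, r^12, r^2s, r^6s, r^10s, r^14s}; {e, r^4, r^8, r^12, r^3s, r^7s, r^11s, r^15s}; {e, r^4, r^8, r^12, s, r^4s, r^8s, r^12s}; … (5 in all).
So G has 5 subgroups of order 8.

5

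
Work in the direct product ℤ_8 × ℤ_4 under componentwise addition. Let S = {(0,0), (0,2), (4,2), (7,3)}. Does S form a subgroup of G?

No

(7,3) ∈ S but its inverse (1,1) ∉ S, so S is not a subgroup.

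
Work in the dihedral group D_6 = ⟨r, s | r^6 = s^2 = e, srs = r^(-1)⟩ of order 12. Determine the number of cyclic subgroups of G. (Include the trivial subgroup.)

Each element a generates a cyclic subgroup ⟨a⟩; distinct elements may generate the same one (a cyclic group of order d has φ(d) generators).
Cyclic subgroups by order — order 1: 1; order 2: 7; order 3: 1; order 6: 1.
Total: 10.

10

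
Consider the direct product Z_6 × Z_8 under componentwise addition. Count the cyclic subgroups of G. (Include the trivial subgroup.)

16

Each element a generates a cyclic subgroup ⟨a⟩; distinct elements may generate the same one (a cyclic group of order d has φ(d) generators).
Cyclic subgroups by order — order 1: 1; order 2: 3; order 3: 1; order 4: 2; order 6: 3; order 8: 2; order 12: 2; order 24: 2.
Total: 16.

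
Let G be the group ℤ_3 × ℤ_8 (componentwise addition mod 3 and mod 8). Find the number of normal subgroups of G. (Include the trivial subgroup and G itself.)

8

G is abelian, so every subgroup is normal.
G has 8 subgroups in total, hence 8 normal subgroups.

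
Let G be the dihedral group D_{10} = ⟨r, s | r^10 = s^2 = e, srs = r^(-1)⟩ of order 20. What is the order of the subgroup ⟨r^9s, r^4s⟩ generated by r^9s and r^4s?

4

|⟨r^9s⟩| = 2 and |⟨r^4s⟩| = 2, so |H| is a multiple of lcm(2, 2) = 2 and divides |G| = 20.
Closing under the operation: H = {e, r^5, r^4s, r^9s}, so |H| = 4.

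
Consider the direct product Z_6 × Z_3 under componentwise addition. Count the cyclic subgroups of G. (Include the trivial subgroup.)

10

A cyclic subgroup of order d is generated by each of its φ(d) elements of order d, so the cyclic subgroups of order d number (#elements of order d)/φ(d).
Cyclic subgroups by order — order 1: 1; order 2: 1; order 3: 4; order 6: 4.
Total: 10.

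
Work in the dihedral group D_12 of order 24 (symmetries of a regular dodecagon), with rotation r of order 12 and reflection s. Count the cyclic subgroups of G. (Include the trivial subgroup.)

Each element a generates a cyclic subgroup ⟨a⟩; distinct elements may generate the same one (a cyclic group of order d has φ(d) generators).
Cyclic subgroups by order — order 1: 1; order 2: 13; order 3: 1; order 4: 1; order 6: 1; order 12: 1.
Total: 18.

18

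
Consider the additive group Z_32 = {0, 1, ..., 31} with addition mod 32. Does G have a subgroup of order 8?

Yes

8 | 32. A subgroup of order 8 is {0, 4, 8, 12, 16, 20, 24, 28}.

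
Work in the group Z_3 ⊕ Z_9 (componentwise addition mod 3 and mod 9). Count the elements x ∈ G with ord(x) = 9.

18

An element (a,b) has order lcm(ord(a), ord(b)); count pairs with lcm equal to 9.
Enumerating gives 18 such elements.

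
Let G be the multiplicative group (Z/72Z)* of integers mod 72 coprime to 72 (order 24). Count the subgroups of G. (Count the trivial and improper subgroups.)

32

|G| = 24, so by Lagrange every subgroup order divides 24. Divisors: 1, 2, 3, 4, 6, 8, 12, 24.
Subgroups by order — order 1: 1; order 2: 7; order 3: 1; order 4: 7; order 6: 7; order 8: 1; order 12: 7; order 24: 1.
Total: 1 + 7 + 1 + 7 + 7 + 1 + 7 + 1 = 32.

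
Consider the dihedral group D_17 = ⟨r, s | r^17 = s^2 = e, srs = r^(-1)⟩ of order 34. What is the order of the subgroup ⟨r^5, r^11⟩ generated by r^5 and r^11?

|⟨r^5⟩| = 17 and |⟨r^11⟩| = 17, so |H| is a multiple of lcm(17, 17) = 17 and divides |G| = 34.
Closing under the operation: H = {e, r, r^2, r^3, r^4, r^5, r^6, r^7, r^8, r^9, r^10, r^11, r^12, r^13, r^14, r^15, r^16}, so |H| = 17.

17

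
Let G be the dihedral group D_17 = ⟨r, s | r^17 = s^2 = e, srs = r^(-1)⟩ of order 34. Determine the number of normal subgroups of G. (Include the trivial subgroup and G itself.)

3

G has 20 subgroups. Checking conjugation-invariance by order — order 1: 1/1 normal; order 2: 0/17 normal; order 17: 1/1 normal; order 34: 1/1 normal.
Total normal subgroups: 3.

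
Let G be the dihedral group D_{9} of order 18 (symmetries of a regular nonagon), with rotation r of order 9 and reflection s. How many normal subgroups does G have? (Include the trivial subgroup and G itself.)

4

G has 16 subgroups. Checking conjugation-invariance by order — order 1: 1/1 normal; order 2: 0/9 normal; order 3: 1/1 normal; order 6: 0/3 normal; order 9: 1/1 normal; order 18: 1/1 normal.
Total normal subgroups: 4.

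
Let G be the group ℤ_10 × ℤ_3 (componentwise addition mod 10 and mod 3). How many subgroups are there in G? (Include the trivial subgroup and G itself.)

8

|G| = 30, so by Lagrange every subgroup order divides 30. Divisors: 1, 2, 3, 5, 6, 10, 15, 30.
Subgroups by order — order 1: 1; order 2: 1; order 3: 1; order 5: 1; order 6: 1; order 10: 1; order 15: 1; order 30: 1.
Total: 1 + 1 + 1 + 1 + 1 + 1 + 1 + 1 = 8.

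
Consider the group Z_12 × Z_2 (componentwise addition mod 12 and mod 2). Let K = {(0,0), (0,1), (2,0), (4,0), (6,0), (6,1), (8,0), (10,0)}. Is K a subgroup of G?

Closure fails: (0,1) + (4,0) = (4,1) ∉ K. So K is not a subgroup.

No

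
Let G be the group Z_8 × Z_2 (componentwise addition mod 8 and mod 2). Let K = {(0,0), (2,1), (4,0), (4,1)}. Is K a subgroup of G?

(2,1) ∈ K but its inverse (6,1) ∉ K, so K is not a subgroup.

No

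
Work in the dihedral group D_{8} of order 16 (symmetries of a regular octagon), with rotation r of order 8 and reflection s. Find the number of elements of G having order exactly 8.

The elements of order 8 are: r, r^3, r^5, r^7.
That's 4.

4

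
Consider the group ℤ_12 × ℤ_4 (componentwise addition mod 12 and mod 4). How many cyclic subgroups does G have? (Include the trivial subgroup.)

20

A cyclic subgroup of order d is generated by each of its φ(d) elements of order d, so the cyclic subgroups of order d number (#elements of order d)/φ(d).
Cyclic subgroups by order — order 1: 1; order 2: 3; order 3: 1; order 4: 6; order 6: 3; order 12: 6.
Total: 20.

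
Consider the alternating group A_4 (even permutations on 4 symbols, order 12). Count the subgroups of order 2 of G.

3

|G| = 12 and 2 | 12, so subgroups of order 2 are possible by Lagrange.
The subgroups of order 2 are: {e, (1 2)(3 4)}; {e, (1 3)(2 4)}; {e, (1 4)(2 3)}.
So G has 3 subgroups of order 2.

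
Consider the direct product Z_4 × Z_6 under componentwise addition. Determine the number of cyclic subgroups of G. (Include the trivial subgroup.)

Group the elements of G by the cyclic subgroup they generate; each cyclic subgroup of order d accounts for φ(d) elements.
Cyclic subgroups by order — order 1: 1; order 2: 3; order 3: 1; order 4: 2; order 6: 3; order 12: 2.
Total: 12.

12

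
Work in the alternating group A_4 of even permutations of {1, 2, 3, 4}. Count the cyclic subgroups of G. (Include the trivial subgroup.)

8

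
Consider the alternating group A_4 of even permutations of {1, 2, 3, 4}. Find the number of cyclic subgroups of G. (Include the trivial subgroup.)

Group the elements of G by the cyclic subgroup they generate; each cyclic subgroup of order d accounts for φ(d) elements.
Cyclic subgroups by order — order 1: 1; order 2: 3; order 3: 4.
Total: 8.

8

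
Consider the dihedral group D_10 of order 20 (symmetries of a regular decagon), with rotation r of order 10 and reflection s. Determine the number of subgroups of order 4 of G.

|G| = 20 and 4 | 20, so subgroups of order 4 are possible by Lagrange.
The subgroups of order 4 are: {e, r^5, r^2s, r^7s}; {e, r^5, r^3s, r^8s}; {e, r^5, r^4s, r^9s}; {e, r^5, s, r^5s}; … (5 in all).
So G has 5 subgroups of order 4.

5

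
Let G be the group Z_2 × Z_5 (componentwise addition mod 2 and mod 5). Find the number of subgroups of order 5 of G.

|G| = 10 and 5 | 10, so subgroups of order 5 are possible by Lagrange.
The subgroups of order 5 are: {(0,0), (0,1), (0,2), (0,3), (0,4)}.
So G has 1 subgroup of order 5.

1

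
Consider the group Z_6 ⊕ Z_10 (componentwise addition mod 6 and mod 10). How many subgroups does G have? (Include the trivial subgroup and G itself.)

20

|G| = 60, so by Lagrange every subgroup order divides 60. Divisors: 1, 2, 3, 4, 5, 6, 10, 12, 15, 20, 30, 60.
Subgroups by order — order 1: 1; order 2: 3; order 3: 1; order 4: 1; order 5: 1; order 6: 3; order 10: 3; order 12: 1; order 15: 1; order 20: 1; order 30: 3; order 60: 1.
Total: 1 + 3 + 1 + 1 + 1 + 3 + 3 + 1 + 1 + 1 + 3 + 1 = 20.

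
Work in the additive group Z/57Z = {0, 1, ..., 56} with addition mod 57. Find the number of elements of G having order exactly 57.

In a cyclic group of order 57, the number of elements of order d (for d | 57) is φ(d).
φ(57) = 36.

36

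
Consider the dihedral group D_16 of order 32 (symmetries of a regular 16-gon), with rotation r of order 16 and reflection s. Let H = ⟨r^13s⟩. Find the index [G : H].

16

|⟨r^13s⟩| = 2 and |G| = 32.
By Lagrange, [G : H] = |G|/|H| = 32/2 = 16.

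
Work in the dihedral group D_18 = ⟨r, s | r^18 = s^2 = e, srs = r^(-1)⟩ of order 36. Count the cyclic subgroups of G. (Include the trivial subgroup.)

A cyclic subgroup of order d is generated by each of its φ(d) elements of order d, so the cyclic subgroups of order d number (#elements of order d)/φ(d).
Cyclic subgroups by order — order 1: 1; order 2: 19; order 3: 1; order 6: 1; order 9: 1; order 18: 1.
Total: 24.

24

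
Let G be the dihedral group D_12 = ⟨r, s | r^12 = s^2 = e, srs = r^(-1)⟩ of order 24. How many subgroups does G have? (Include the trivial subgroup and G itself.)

|G| = 24, so by Lagrange every subgroup order divides 24. Divisors: 1, 2, 3, 4, 6, 8, 12, 24.
Subgroups by order — order 1: 1; order 2: 13; order 3: 1; order 4: 7; order 6: 5; order 8: 3; order 12: 3; order 24: 1.
Total: 1 + 13 + 1 + 7 + 5 + 3 + 3 + 1 = 34.

34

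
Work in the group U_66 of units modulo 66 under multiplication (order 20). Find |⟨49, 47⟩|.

|⟨49⟩| = 5 and |⟨47⟩| = 10, so |H| is a multiple of lcm(5, 10) = 10 and divides |G| = 20.
Closing under the operation: H = {1, 5, 23, 25, 31, 37, 47, 49, 53, 59}, so |H| = 10.

10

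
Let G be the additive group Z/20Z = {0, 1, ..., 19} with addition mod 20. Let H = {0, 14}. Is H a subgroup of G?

No

14 ∈ H but its inverse 6 ∉ H, so H is not a subgroup.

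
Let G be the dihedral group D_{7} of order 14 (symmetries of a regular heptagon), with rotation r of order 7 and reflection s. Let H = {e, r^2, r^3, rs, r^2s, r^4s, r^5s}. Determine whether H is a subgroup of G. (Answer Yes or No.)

No

r^2 ∈ H but its inverse r^5 ∉ H, so H is not a subgroup.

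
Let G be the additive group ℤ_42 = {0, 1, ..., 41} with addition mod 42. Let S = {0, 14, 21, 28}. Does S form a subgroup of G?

|S| = 4 does not divide |G| = 42, so by Lagrange S is not a subgroup.

No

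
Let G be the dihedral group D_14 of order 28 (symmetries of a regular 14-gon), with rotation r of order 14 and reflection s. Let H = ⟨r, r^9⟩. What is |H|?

14

|⟨r⟩| = 14 and |⟨r^9⟩| = 14, so |H| is a multiple of lcm(14, 14) = 14 and divides |G| = 28.
Closing under the operation: H = {e, r, r^2, r^3, r^4, r^5, r^6, r^7, r^8, r^9, r^10, r^11, r^12, r^13}, so |H| = 14.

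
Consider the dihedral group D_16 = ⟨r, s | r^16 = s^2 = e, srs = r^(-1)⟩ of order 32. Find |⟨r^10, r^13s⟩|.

16

|⟨r^10⟩| = 8 and |⟨r^13s⟩| = 2, so |H| is a multiple of lcm(8, 2) = 8 and divides |G| = 32.
Closing under the operation: H = {e, r^2, r^4, r^6, r^8, r^10, r^12, r^14, rs, r^3s, r^5s, r^7s, r^9s, r^11s, r^13s, r^15s}, so |H| = 16.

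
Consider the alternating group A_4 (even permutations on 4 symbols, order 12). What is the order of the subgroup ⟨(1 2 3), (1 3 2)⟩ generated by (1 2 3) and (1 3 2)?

|⟨(1 2 3)⟩| = 3 and |⟨(1 3 2)⟩| = 3, so |H| is a multiple of lcm(3, 3) = 3 and divides |G| = 12.
Closing under the operation: H = {e, (1 2 3), (1 3 2)}, so |H| = 3.

3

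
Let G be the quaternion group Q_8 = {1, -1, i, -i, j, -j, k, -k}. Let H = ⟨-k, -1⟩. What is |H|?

4

|⟨-k⟩| = 4 and |⟨-1⟩| = 2, so |H| is a multiple of lcm(4, 2) = 4 and divides |G| = 8.
Closing under the operation: H = {1, -1, k, -k}, so |H| = 4.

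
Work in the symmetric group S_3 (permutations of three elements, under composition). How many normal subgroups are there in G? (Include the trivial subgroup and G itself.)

3

G has 6 subgroups. Checking conjugation-invariance by order — order 1: 1/1 normal; order 2: 0/3 normal; order 3: 1/1 normal; order 6: 1/1 normal.
Total normal subgroups: 3.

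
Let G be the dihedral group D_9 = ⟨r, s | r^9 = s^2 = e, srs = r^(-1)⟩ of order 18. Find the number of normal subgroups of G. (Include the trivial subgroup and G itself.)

4

G has 16 subgroups. Checking conjugation-invariance by order — order 1: 1/1 normal; order 2: 0/9 normal; order 3: 1/1 normal; order 6: 0/3 normal; order 9: 1/1 normal; order 18: 1/1 normal.
Total normal subgroups: 4.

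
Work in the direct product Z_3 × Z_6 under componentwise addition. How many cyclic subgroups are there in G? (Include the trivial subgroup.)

Group the elements of G by the cyclic subgroup they generate; each cyclic subgroup of order d accounts for φ(d) elements.
Cyclic subgroups by order — order 1: 1; order 2: 1; order 3: 4; order 6: 4.
Total: 10.

10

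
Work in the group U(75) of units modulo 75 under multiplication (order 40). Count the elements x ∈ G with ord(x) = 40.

0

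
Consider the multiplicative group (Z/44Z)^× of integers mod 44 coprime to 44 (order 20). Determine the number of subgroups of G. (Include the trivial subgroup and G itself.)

|G| = 20, so by Lagrange every subgroup order divides 20. Divisors: 1, 2, 4, 5, 10, 20.
Subgroups by order — order 1: 1; order 2: 3; order 4: 1; order 5: 1; order 10: 3; order 20: 1.
Total: 1 + 3 + 1 + 1 + 3 + 1 = 10.

10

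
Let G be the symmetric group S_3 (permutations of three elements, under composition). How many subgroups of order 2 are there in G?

3

|G| = 6 and 2 | 6, so subgroups of order 2 are possible by Lagrange.
The subgroups of order 2 are: {e, (1 2)}; {e, (1 3)}; {e, (2 3)}.
So G has 3 subgroups of order 2.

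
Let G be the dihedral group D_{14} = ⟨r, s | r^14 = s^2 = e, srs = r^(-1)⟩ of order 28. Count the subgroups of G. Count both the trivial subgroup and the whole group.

|G| = 28, so by Lagrange every subgroup order divides 28. Divisors: 1, 2, 4, 7, 14, 28.
Subgroups by order — order 1: 1; order 2: 15; order 4: 7; order 7: 1; order 14: 3; order 28: 1.
Total: 1 + 15 + 7 + 1 + 3 + 1 = 28.

28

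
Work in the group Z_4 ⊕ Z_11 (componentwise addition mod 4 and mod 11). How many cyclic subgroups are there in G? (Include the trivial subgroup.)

6

Group the elements of G by the cyclic subgroup they generate; each cyclic subgroup of order d accounts for φ(d) elements.
Cyclic subgroups by order — order 1: 1; order 2: 1; order 4: 1; order 11: 1; order 22: 1; order 44: 1.
Total: 6.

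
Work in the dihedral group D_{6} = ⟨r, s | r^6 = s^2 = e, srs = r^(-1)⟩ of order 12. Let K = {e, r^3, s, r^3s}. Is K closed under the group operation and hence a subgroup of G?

Yes

|K| = 4 divides |G| = 12, consistent with Lagrange.
K contains the identity, every element's inverse is in K, and K is closed under ·: it is a subgroup.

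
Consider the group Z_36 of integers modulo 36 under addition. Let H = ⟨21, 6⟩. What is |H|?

12

|⟨21⟩| = 12 and |⟨6⟩| = 6, so |H| is a multiple of lcm(12, 6) = 12 and divides |G| = 36.
Closing under the operation: H = {0, 3, 6, 9, 12, 15, 18, 21, 24, 27, 30, 33}, so |H| = 12.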